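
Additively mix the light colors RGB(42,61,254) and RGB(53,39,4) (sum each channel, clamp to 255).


Additive: each channel = min(255, C₁+C₂)
R: 42+53 = 95 → 95
G: 61+39 = 100 → 100
B: 254+4 = 258 → 255
= RGB(95, 100, 255)


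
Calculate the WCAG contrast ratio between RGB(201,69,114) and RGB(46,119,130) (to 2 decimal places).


Linearize each sRGB channel c=v/255: c/12.92 if c ≤ 0.04045 else ((c+0.055)/1.055)^2.4
L = 0.2126×R_lin + 0.7152×G_lin + 0.0722×B_lin
Color 1 (201,69,114):
  R=201: 201/255≈0.7882 > 0.04045 → ((0.7882+0.055)/1.055)^2.4 ≈ 0.58408
  G=69: 69/255≈0.2706 > 0.04045 → ((0.2706+0.055)/1.055)^2.4 ≈ 0.05951
  B=114: 114/255≈0.4471 > 0.04045 → ((0.4471+0.055)/1.055)^2.4 ≈ 0.16827
  L1 = 0.2126×0.58408 + 0.7152×0.05951 + 0.0722×0.16827 ≈ 0.17889
Color 2 (46,119,130):
  R=46: 46/255≈0.1804 > 0.04045 → ((0.1804+0.055)/1.055)^2.4 ≈ 0.02732
  G=119: 119/255≈0.4667 > 0.04045 → ((0.4667+0.055)/1.055)^2.4 ≈ 0.18447
  B=130: 130/255≈0.5098 > 0.04045 → ((0.5098+0.055)/1.055)^2.4 ≈ 0.22323
  L2 = 0.2126×0.02732 + 0.7152×0.18447 + 0.0722×0.22323 ≈ 0.15386
Lighter = 0.17889, Darker = 0.15386
Ratio = (L_lighter + 0.05) / (L_darker + 0.05)
Ratio = (0.17889 + 0.05) / (0.15386 + 0.05) = 0.22889 / 0.20386 ≈ 1.1228
Ratio ≈ 1.12:1


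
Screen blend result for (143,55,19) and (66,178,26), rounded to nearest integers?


Screen: C = 255 - (255-A)×(255-B)/255, rounded to nearest integer
R: 255 - (255-143)×(255-66)/255 = 255 - 21168/255 ≈ 255 - 83.012 = 171.988 → 172
G: 255 - (255-55)×(255-178)/255 = 255 - 15400/255 ≈ 255 - 60.392 = 194.608 → 195
B: 255 - (255-19)×(255-26)/255 = 255 - 54044/255 ≈ 255 - 211.937 = 43.063 → 43
= RGB(172, 195, 43)


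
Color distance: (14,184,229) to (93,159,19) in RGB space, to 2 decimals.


d = √[(R₁-R₂)² + (G₁-G₂)² + (B₁-B₂)²]
d = √[(14-93)² + (184-159)² + (229-19)²]
d = √[6241 + 625 + 44100]
d = √50966
d ≈ 225.76


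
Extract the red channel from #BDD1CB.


Color: #BDD1CB
R = BD = 189
G = D1 = 209
B = CB = 203
Red = 189


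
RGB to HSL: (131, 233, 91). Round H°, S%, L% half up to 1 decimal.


Normalize: R'=131/255≈0.5137, G'=233/255≈0.9137, B'=91/255≈0.3569
Max=233/255, Min=91/255, Δ=Max-Min=142/255
L = (Max+Min)/2 = (233+91)/510 = 324/510 = 0.63529… → L = 63.5%
L > 0.5 → S = Δ/(2-Max-Min) = 142/(510-233-91) = 142/186 = 0.76344… → S = 76.3%
(the 1/255 factors cancel in S and H, so raw channel differences can be used)
Max is G' → H = 60 × ((B-R)/Δ + 2) = 60 × ((91-131)/142 + 2)
  -40/142 + 2 = -0.2816… + 2 = 1.7183…
  H = 60 × 1.7183… = 103.098…° → H = 103.1°
= HSL(103.1°, 76.3%, 63.5%)


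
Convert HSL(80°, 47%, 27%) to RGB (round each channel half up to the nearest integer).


H=80°, S=0.47, L=0.27
C = (1-|2L-1|)×S = (1-|-0.46|)×0.47 = 0.2538
H' = H/60 = 80/60 ≈ 1.3333; X = C×(1-|H' mod 2 - 1|) = 0.1692
m = L - C/2 = 0.27 - 0.1269 = 0.1431
Sector ⌊H'⌋ = 1 → (R',G',B') = (0.1692, 0.2538, 0.0)
RGB = ((R'+m)×255, (G'+m)×255, (B'+m)×255) = (79.6365, 101.2095, 36.4905)
Round half up → RGB(80, 101, 36)


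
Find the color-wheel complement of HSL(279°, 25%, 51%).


Complement = opposite side of color wheel = hue + 180°
H' = (279 + 180) mod 360 = 99°
S and L unchanged.
= HSL(99°, 25%, 51%)


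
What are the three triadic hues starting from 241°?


Triadic: equally spaced at 120° intervals
H1 = 241°
H2 = (241 + 120) mod 360 = 1°
H3 = (241 + 240) mod 360 = 121°
Triadic = 241°, 1°, 121°


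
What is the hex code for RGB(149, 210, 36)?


R = 149 → 95 (hex)
G = 210 → D2 (hex)
B = 36 → 24 (hex)
Hex = #95D224


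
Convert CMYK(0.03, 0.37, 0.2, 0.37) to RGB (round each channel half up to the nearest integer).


R = 255 × (1-C) × (1-K) = 255 × 0.97 × 0.63 = 155.8305 → 156
G = 255 × (1-M) × (1-K) = 255 × 0.63 × 0.63 = 101.2095 → 101
B = 255 × (1-Y) × (1-K) = 255 × 0.80 × 0.63 = 128.52 → 129
= RGB(156, 101, 129)


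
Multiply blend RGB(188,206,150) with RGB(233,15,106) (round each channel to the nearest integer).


Multiply: C = A×B/255, rounded to nearest integer
R: 188×233/255 = 43804/255 ≈ 171.780 → 172
G: 206×15/255 = 3090/255 ≈ 12.118 → 12
B: 150×106/255 = 15900/255 ≈ 62.353 → 62
= RGB(172, 12, 62)


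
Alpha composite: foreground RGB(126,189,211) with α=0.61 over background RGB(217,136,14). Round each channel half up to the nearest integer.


C = α×F + (1-α)×B, with 1-α = 0.39
R: 0.61×126 + 0.39×217 = 76.86 + 84.63 = 161.49 → 161
G: 0.61×189 + 0.39×136 = 115.29 + 53.04 = 168.33 → 168
B: 0.61×211 + 0.39×14 = 128.71 + 5.46 = 134.17 → 134
= RGB(161, 168, 134)


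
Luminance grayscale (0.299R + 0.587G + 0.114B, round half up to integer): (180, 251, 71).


Gray = 0.299×R + 0.587×G + 0.114×B
Gray = 0.299×180 + 0.587×251 + 0.114×71
Gray = 53.820 + 147.337 + 8.094
Gray = 209.251 → round half up → 209
Gray = 209


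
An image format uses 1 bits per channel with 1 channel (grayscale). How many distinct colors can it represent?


Total bits = 1 bits/channel × 1 channels = 1 bits
Distinct colors = 2^1
= 2 colors


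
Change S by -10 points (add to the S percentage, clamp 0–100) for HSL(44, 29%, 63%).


Original S = 29%
Adjustment = -10 percentage points
New S = 29 + (-10) = 19
Clamp to [0, 100] → 19
= HSL(44°, 19%, 63%)


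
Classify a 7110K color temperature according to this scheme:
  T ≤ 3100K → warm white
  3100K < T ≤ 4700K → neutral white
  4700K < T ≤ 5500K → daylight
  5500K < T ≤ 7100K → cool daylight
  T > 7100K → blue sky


Temperature: 7110K
7110K > 7100K → blue sky
Classification: blue sky


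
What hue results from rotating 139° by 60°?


New hue = (H + rotation) mod 360
New hue = (139 + 60) mod 360
= 199 mod 360
= 199°


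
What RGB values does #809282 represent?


80 → 128 (R)
92 → 146 (G)
82 → 130 (B)
= RGB(128, 146, 130)


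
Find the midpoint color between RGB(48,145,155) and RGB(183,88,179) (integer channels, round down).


Midpoint: each channel = ⌊(C₁+C₂)/2⌋
R: ⌊(48+183)/2⌋ = 115
G: ⌊(145+88)/2⌋ = 116
B: ⌊(155+179)/2⌋ = 167
= RGB(115, 116, 167)


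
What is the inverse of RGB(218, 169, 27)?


Invert: (255-R, 255-G, 255-B)
R: 255-218 = 37
G: 255-169 = 86
B: 255-27 = 228
= RGB(37, 86, 228)


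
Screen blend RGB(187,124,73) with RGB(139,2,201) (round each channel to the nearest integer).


Screen: C = 255 - (255-A)×(255-B)/255, rounded to nearest integer
R: 255 - (255-187)×(255-139)/255 = 255 - 7888/255 ≈ 255 - 30.933 = 224.067 → 224
G: 255 - (255-124)×(255-2)/255 = 255 - 33143/255 ≈ 255 - 129.973 = 125.027 → 125
B: 255 - (255-73)×(255-201)/255 = 255 - 9828/255 ≈ 255 - 38.541 = 216.459 → 216
= RGB(224, 125, 216)


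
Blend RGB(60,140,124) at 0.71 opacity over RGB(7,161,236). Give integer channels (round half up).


C = α×F + (1-α)×B, with 1-α = 0.29
R: 0.71×60 + 0.29×7 = 42.60 + 2.03 = 44.63 → 45
G: 0.71×140 + 0.29×161 = 99.40 + 46.69 = 146.09 → 146
B: 0.71×124 + 0.29×236 = 88.04 + 68.44 = 156.48 → 156
= RGB(45, 146, 156)


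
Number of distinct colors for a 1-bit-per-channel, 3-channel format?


Total bits = 1 bits/channel × 3 channels = 3 bits
Distinct colors = 2^3
= 8 colors


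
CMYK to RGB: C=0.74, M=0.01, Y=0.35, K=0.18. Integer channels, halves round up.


R = 255 × (1-C) × (1-K) = 255 × 0.26 × 0.82 = 54.366 → 54
G = 255 × (1-M) × (1-K) = 255 × 0.99 × 0.82 = 207.009 → 207
B = 255 × (1-Y) × (1-K) = 255 × 0.65 × 0.82 = 135.915 → 136
= RGB(54, 207, 136)


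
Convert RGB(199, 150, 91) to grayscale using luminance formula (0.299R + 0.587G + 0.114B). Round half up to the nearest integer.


Gray = 0.299×R + 0.587×G + 0.114×B
Gray = 0.299×199 + 0.587×150 + 0.114×91
Gray = 59.501 + 88.050 + 10.374
Gray = 157.925 → round half up → 158
Gray = 158


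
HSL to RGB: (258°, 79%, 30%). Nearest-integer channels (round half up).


H=258°, S=0.79, L=0.30
C = (1-|2L-1|)×S = (1-|-0.40|)×0.79 = 0.474
H' = H/60 = 258/60 ≈ 4.3000; X = C×(1-|H' mod 2 - 1|) = 0.1422
m = L - C/2 = 0.30 - 0.237 = 0.063
Sector ⌊H'⌋ = 4 → (R',G',B') = (0.1422, 0.0, 0.474)
RGB = ((R'+m)×255, (G'+m)×255, (B'+m)×255) = (52.326, 16.065, 136.935)
Round half up → RGB(52, 16, 137)


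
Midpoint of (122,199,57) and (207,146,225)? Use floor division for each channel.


Midpoint: each channel = ⌊(C₁+C₂)/2⌋
R: ⌊(122+207)/2⌋ = 164
G: ⌊(199+146)/2⌋ = 172
B: ⌊(57+225)/2⌋ = 141
= RGB(164, 172, 141)


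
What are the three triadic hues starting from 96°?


Triadic: equally spaced at 120° intervals
H1 = 96°
H2 = (96 + 120) mod 360 = 216°
H3 = (96 + 240) mod 360 = 336°
Triadic = 96°, 216°, 336°


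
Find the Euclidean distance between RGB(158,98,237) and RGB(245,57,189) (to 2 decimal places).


d = √[(R₁-R₂)² + (G₁-G₂)² + (B₁-B₂)²]
d = √[(158-245)² + (98-57)² + (237-189)²]
d = √[7569 + 1681 + 2304]
d = √11554
d ≈ 107.49


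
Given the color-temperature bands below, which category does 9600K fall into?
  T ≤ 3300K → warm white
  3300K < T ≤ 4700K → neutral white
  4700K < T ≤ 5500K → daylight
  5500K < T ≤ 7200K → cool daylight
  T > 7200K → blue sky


Temperature: 9600K
9600K > 7200K → blue sky
Classification: blue sky


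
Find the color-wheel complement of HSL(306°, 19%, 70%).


Complement = opposite side of color wheel = hue + 180°
H' = (306 + 180) mod 360 = 126°
S and L unchanged.
= HSL(126°, 19%, 70%)


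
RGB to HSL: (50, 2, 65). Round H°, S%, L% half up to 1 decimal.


Normalize: R'=50/255≈0.1961, G'=2/255≈0.0078, B'=65/255≈0.2549
Max=65/255, Min=2/255, Δ=Max-Min=63/255
L = (Max+Min)/2 = (65+2)/510 = 67/510 = 0.13137… → L = 13.1%
L ≤ 0.5 → S = Δ/(Max+Min) = 63/(65+2) = 63/67 = 0.94029… → S = 94.0%
(the 1/255 factors cancel in S and H, so raw channel differences can be used)
Max is B' → H = 60 × ((R-G)/Δ + 4) = 60 × ((50-2)/63 + 4)
  48/63 + 4 = 0.7619… + 4 = 4.7619…
  H = 60 × 4.7619… = 285.714…° → H = 285.7°
= HSL(285.7°, 94.0%, 13.1%)


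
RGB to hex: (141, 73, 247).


R = 141 → 8D (hex)
G = 73 → 49 (hex)
B = 247 → F7 (hex)
Hex = #8D49F7


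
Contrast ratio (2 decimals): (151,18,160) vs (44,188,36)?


Linearize each sRGB channel c=v/255: c/12.92 if c ≤ 0.04045 else ((c+0.055)/1.055)^2.4
L = 0.2126×R_lin + 0.7152×G_lin + 0.0722×B_lin
Color 1 (151,18,160):
  R=151: 151/255≈0.5922 > 0.04045 → ((0.5922+0.055)/1.055)^2.4 ≈ 0.30947
  G=18: 18/255≈0.0706 > 0.04045 → ((0.0706+0.055)/1.055)^2.4 ≈ 0.00605
  B=160: 160/255≈0.6275 > 0.04045 → ((0.6275+0.055)/1.055)^2.4 ≈ 0.35153
  L1 = 0.2126×0.30947 + 0.7152×0.00605 + 0.0722×0.35153 ≈ 0.09550
Color 2 (44,188,36):
  R=44: 44/255≈0.1725 > 0.04045 → ((0.1725+0.055)/1.055)^2.4 ≈ 0.02519
  G=188: 188/255≈0.7373 > 0.04045 → ((0.7373+0.055)/1.055)^2.4 ≈ 0.50289
  B=36: 36/255≈0.1412 > 0.04045 → ((0.1412+0.055)/1.055)^2.4 ≈ 0.01764
  L2 = 0.2126×0.02519 + 0.7152×0.50289 + 0.0722×0.01764 ≈ 0.36629
Lighter = 0.36629, Darker = 0.09550
Ratio = (L_lighter + 0.05) / (L_darker + 0.05)
Ratio = (0.36629 + 0.05) / (0.09550 + 0.05) = 0.41629 / 0.14550 ≈ 2.8611
Ratio ≈ 2.86:1


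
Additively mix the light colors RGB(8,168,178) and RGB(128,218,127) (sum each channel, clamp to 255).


Additive: each channel = min(255, C₁+C₂)
R: 8+128 = 136 → 136
G: 168+218 = 386 → 255
B: 178+127 = 305 → 255
= RGB(136, 255, 255)


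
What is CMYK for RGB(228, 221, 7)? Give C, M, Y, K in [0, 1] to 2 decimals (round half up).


R'=228/255≈0.8941, G'=221/255≈0.8667, B'=7/255≈0.0275
K = 1 - max(R',G',B') = 1 - 228/255 = 27/255 = 0.10588… → 0.11
(1-R'-K)/(1-K) simplifies to (max-R)/max with max = 228:
C = (228-228)/228 = 0/228 = 0 → 0.00
M = (228-221)/228 = 7/228 = 0.03070… → 0.03
Y = (228-7)/228 = 221/228 = 0.96929… → 0.97
= CMYK(0.00, 0.03, 0.97, 0.11)


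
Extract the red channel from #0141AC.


Color: #0141AC
R = 01 = 1
G = 41 = 65
B = AC = 172
Red = 1


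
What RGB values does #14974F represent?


14 → 20 (R)
97 → 151 (G)
4F → 79 (B)
= RGB(20, 151, 79)


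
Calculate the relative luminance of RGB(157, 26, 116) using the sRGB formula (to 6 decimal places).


Linearize each channel (sRGB transfer function): c = v/255; c_lin = c/12.92 if c ≤ 0.04045, else ((c+0.055)/1.055)^2.4
  R: 157/255 ≈ 0.615686 > 0.04045 → ((0.615686+0.055)/1.055)^2.4 ≈ 0.337164
  G: 26/255 ≈ 0.101961 > 0.04045 → ((0.101961+0.055)/1.055)^2.4 ≈ 0.010330
  B: 116/255 ≈ 0.454902 > 0.04045 → ((0.454902+0.055)/1.055)^2.4 ≈ 0.174647
R_lin = 0.337164, G_lin = 0.010330, B_lin = 0.174647
L = 0.2126×R + 0.7152×G + 0.0722×B
L = 0.2126×0.337164 + 0.7152×0.010330 + 0.0722×0.174647
L ≈ 0.091678


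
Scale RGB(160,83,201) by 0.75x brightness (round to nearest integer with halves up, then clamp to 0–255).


Multiply each channel by 0.75, round half up, clamp to [0, 255]
R: 160×0.75 = 120
G: 83×0.75 = 62.25 → round → 62
B: 201×0.75 = 150.75 → round → 151
= RGB(120, 62, 151)


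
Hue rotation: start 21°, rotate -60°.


New hue = (H + rotation) mod 360
New hue = (21 -60) mod 360
= -39 mod 360
= 321°


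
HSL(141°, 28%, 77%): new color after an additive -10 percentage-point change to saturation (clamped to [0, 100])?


Original S = 28%
Adjustment = -10 percentage points
New S = 28 + (-10) = 18
Clamp to [0, 100] → 18
= HSL(141°, 18%, 77%)


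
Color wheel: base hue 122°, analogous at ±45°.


Base hue: 122°
Left analog: (122 - 45) mod 360 = 77°
Right analog: (122 + 45) mod 360 = 167°
Analogous hues = 77° and 167°


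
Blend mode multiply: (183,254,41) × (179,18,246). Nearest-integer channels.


Multiply: C = A×B/255, rounded to nearest integer
R: 183×179/255 = 32757/255 ≈ 128.459 → 128
G: 254×18/255 = 4572/255 ≈ 17.929 → 18
B: 41×246/255 = 10086/255 ≈ 39.553 → 40
= RGB(128, 18, 40)


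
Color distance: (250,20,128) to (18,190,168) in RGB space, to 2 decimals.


d = √[(R₁-R₂)² + (G₁-G₂)² + (B₁-B₂)²]
d = √[(250-18)² + (20-190)² + (128-168)²]
d = √[53824 + 28900 + 1600]
d = √84324
d ≈ 290.39


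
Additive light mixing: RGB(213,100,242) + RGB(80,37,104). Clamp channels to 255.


Additive: each channel = min(255, C₁+C₂)
R: 213+80 = 293 → 255
G: 100+37 = 137 → 137
B: 242+104 = 346 → 255
= RGB(255, 137, 255)


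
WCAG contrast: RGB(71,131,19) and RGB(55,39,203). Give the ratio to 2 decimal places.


Linearize each sRGB channel c=v/255: c/12.92 if c ≤ 0.04045 else ((c+0.055)/1.055)^2.4
L = 0.2126×R_lin + 0.7152×G_lin + 0.0722×B_lin
Color 1 (71,131,19):
  R=71: 71/255≈0.2784 > 0.04045 → ((0.2784+0.055)/1.055)^2.4 ≈ 0.06301
  G=131: 131/255≈0.5137 > 0.04045 → ((0.5137+0.055)/1.055)^2.4 ≈ 0.22697
  B=19: 19/255≈0.0745 > 0.04045 → ((0.0745+0.055)/1.055)^2.4 ≈ 0.00651
  L1 = 0.2126×0.06301 + 0.7152×0.22697 + 0.0722×0.00651 ≈ 0.17619
Color 2 (55,39,203):
  R=55: 55/255≈0.2157 > 0.04045 → ((0.2157+0.055)/1.055)^2.4 ≈ 0.03820
  G=39: 39/255≈0.1529 > 0.04045 → ((0.1529+0.055)/1.055)^2.4 ≈ 0.02029
  B=203: 203/255≈0.7961 > 0.04045 → ((0.7961+0.055)/1.055)^2.4 ≈ 0.59720
  L2 = 0.2126×0.03820 + 0.7152×0.02029 + 0.0722×0.59720 ≈ 0.06575
Lighter = 0.17619, Darker = 0.06575
Ratio = (L_lighter + 0.05) / (L_darker + 0.05)
Ratio = (0.17619 + 0.05) / (0.06575 + 0.05) = 0.22619 / 0.11575 ≈ 1.9541
Ratio ≈ 1.95:1


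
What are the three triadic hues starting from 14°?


Triadic: equally spaced at 120° intervals
H1 = 14°
H2 = (14 + 120) mod 360 = 134°
H3 = (14 + 240) mod 360 = 254°
Triadic = 14°, 134°, 254°


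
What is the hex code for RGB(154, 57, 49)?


R = 154 → 9A (hex)
G = 57 → 39 (hex)
B = 49 → 31 (hex)
Hex = #9A3931


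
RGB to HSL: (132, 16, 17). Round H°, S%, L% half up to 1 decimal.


Normalize: R'=132/255≈0.5176, G'=16/255≈0.0627, B'=17/255≈0.0667
Max=132/255, Min=16/255, Δ=Max-Min=116/255
L = (Max+Min)/2 = (132+16)/510 = 148/510 = 0.29019… → L = 29.0%
L ≤ 0.5 → S = Δ/(Max+Min) = 116/(132+16) = 116/148 = 0.78378… → S = 78.4%
(the 1/255 factors cancel in S and H, so raw channel differences can be used)
Max is R' → H = 60 × (((G-B)/Δ) mod 6) = 60 × (((16-17)/116) mod 6)
  (-1)/116 = -0.0086…; negative, so add 6 → 5.9913…
  H = 60 × 5.9913… = 359.482…° → H = 359.5°
= HSL(359.5°, 78.4%, 29.0%)


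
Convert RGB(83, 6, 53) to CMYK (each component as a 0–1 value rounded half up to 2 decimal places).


R'=83/255≈0.3255, G'=6/255≈0.0235, B'=53/255≈0.2078
K = 1 - max(R',G',B') = 1 - 83/255 = 172/255 = 0.67450… → 0.67
(1-R'-K)/(1-K) simplifies to (max-R)/max with max = 83:
C = (83-83)/83 = 0/83 = 0 → 0.00
M = (83-6)/83 = 77/83 = 0.92771… → 0.93
Y = (83-53)/83 = 30/83 = 0.36144… → 0.36
= CMYK(0.00, 0.93, 0.36, 0.67)


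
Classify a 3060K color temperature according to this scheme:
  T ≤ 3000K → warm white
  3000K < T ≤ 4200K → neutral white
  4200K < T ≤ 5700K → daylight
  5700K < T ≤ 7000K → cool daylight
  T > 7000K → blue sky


Temperature: 3060K
3000K < 3060K ≤ 4200K → neutral white
Classification: neutral white


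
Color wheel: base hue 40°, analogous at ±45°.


Base hue: 40°
Left analog: (40 - 45) mod 360 = 355°
Right analog: (40 + 45) mod 360 = 85°
Analogous hues = 355° and 85°


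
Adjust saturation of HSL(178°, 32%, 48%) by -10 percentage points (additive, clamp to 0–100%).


Original S = 32%
Adjustment = -10 percentage points
New S = 32 + (-10) = 22
Clamp to [0, 100] → 22
= HSL(178°, 22%, 48%)


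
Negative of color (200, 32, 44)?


Invert: (255-R, 255-G, 255-B)
R: 255-200 = 55
G: 255-32 = 223
B: 255-44 = 211
= RGB(55, 223, 211)


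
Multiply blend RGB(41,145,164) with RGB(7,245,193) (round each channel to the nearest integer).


Multiply: C = A×B/255, rounded to nearest integer
R: 41×7/255 = 287/255 ≈ 1.125 → 1
G: 145×245/255 = 35525/255 ≈ 139.314 → 139
B: 164×193/255 = 31652/255 ≈ 124.125 → 124
= RGB(1, 139, 124)


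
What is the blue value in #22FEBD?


Color: #22FEBD
R = 22 = 34
G = FE = 254
B = BD = 189
Blue = 189


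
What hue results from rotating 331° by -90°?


New hue = (H + rotation) mod 360
New hue = (331 -90) mod 360
= 241 mod 360
= 241°


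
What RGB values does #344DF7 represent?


34 → 52 (R)
4D → 77 (G)
F7 → 247 (B)
= RGB(52, 77, 247)


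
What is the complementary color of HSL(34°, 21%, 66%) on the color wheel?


Complement = opposite side of color wheel = hue + 180°
H' = (34 + 180) mod 360 = 214°
S and L unchanged.
= HSL(214°, 21%, 66%)


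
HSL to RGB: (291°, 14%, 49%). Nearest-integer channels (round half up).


H=291°, S=0.14, L=0.49
C = (1-|2L-1|)×S = (1-|-0.02|)×0.14 = 0.1372
H' = H/60 = 291/60 ≈ 4.8500; X = C×(1-|H' mod 2 - 1|) = 0.11662
m = L - C/2 = 0.49 - 0.0686 = 0.4214
Sector ⌊H'⌋ = 4 → (R',G',B') = (0.11662, 0.0, 0.1372)
RGB = ((R'+m)×255, (G'+m)×255, (B'+m)×255) = (137.1951, 107.457, 142.443)
Round half up → RGB(137, 107, 142)


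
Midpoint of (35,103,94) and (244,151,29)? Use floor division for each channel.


Midpoint: each channel = ⌊(C₁+C₂)/2⌋
R: ⌊(35+244)/2⌋ = 139
G: ⌊(103+151)/2⌋ = 127
B: ⌊(94+29)/2⌋ = 61
= RGB(139, 127, 61)


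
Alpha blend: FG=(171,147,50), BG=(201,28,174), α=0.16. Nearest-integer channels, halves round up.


C = α×F + (1-α)×B, with 1-α = 0.84
R: 0.16×171 + 0.84×201 = 27.36 + 168.84 = 196.20 → 196
G: 0.16×147 + 0.84×28 = 23.52 + 23.52 = 47.04 → 47
B: 0.16×50 + 0.84×174 = 8.00 + 146.16 = 154.16 → 154
= RGB(196, 47, 154)


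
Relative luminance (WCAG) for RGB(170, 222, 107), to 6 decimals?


Linearize each channel (sRGB transfer function): c = v/255; c_lin = c/12.92 if c ≤ 0.04045, else ((c+0.055)/1.055)^2.4
  R: 170/255 ≈ 0.666667 > 0.04045 → ((0.666667+0.055)/1.055)^2.4 ≈ 0.401978
  G: 222/255 ≈ 0.870588 > 0.04045 → ((0.870588+0.055)/1.055)^2.4 ≈ 0.730461
  B: 107/255 ≈ 0.419608 > 0.04045 → ((0.419608+0.055)/1.055)^2.4 ≈ 0.147027
R_lin = 0.401978, G_lin = 0.730461, B_lin = 0.147027
L = 0.2126×R + 0.7152×G + 0.0722×B
L = 0.2126×0.401978 + 0.7152×0.730461 + 0.0722×0.147027
L ≈ 0.618501


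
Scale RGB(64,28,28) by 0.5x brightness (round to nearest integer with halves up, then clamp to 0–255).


Multiply each channel by 0.5, round half up, clamp to [0, 255]
R: 64×0.5 = 32
G: 28×0.5 = 14
B: 28×0.5 = 14
= RGB(32, 14, 14)


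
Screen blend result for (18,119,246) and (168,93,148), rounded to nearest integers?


Screen: C = 255 - (255-A)×(255-B)/255, rounded to nearest integer
R: 255 - (255-18)×(255-168)/255 = 255 - 20619/255 ≈ 255 - 80.859 = 174.141 → 174
G: 255 - (255-119)×(255-93)/255 = 255 - 22032/255 ≈ 255 - 86.400 = 168.600 → 169
B: 255 - (255-246)×(255-148)/255 = 255 - 963/255 ≈ 255 - 3.776 = 251.224 → 251
= RGB(174, 169, 251)


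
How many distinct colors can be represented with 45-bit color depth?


Colors = 2^bits = 2^45
= 35,184,372,088,832 colors


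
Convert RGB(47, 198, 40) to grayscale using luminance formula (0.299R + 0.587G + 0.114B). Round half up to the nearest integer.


Gray = 0.299×R + 0.587×G + 0.114×B
Gray = 0.299×47 + 0.587×198 + 0.114×40
Gray = 14.053 + 116.226 + 4.560
Gray = 134.839 → round half up → 135
Gray = 135


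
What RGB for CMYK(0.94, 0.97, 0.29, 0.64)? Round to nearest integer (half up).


R = 255 × (1-C) × (1-K) = 255 × 0.06 × 0.36 = 5.508 → 6
G = 255 × (1-M) × (1-K) = 255 × 0.03 × 0.36 = 2.754 → 3
B = 255 × (1-Y) × (1-K) = 255 × 0.71 × 0.36 = 65.178 → 65
= RGB(6, 3, 65)


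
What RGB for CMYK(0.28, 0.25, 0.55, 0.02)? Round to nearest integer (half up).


R = 255 × (1-C) × (1-K) = 255 × 0.72 × 0.98 = 179.928 → 180
G = 255 × (1-M) × (1-K) = 255 × 0.75 × 0.98 = 187.425 → 187
B = 255 × (1-Y) × (1-K) = 255 × 0.45 × 0.98 = 112.455 → 112
= RGB(180, 187, 112)


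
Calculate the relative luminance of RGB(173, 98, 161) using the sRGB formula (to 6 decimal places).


Linearize each channel (sRGB transfer function): c = v/255; c_lin = c/12.92 if c ≤ 0.04045, else ((c+0.055)/1.055)^2.4
  R: 173/255 ≈ 0.678431 > 0.04045 → ((0.678431+0.055)/1.055)^2.4 ≈ 0.417885
  G: 98/255 ≈ 0.384314 > 0.04045 → ((0.384314+0.055)/1.055)^2.4 ≈ 0.122139
  B: 161/255 ≈ 0.631373 > 0.04045 → ((0.631373+0.055)/1.055)^2.4 ≈ 0.356400
R_lin = 0.417885, G_lin = 0.122139, B_lin = 0.356400
L = 0.2126×R + 0.7152×G + 0.0722×B
L = 0.2126×0.417885 + 0.7152×0.122139 + 0.0722×0.356400
L ≈ 0.201928


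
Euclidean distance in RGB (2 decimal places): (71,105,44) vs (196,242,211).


d = √[(R₁-R₂)² + (G₁-G₂)² + (B₁-B₂)²]
d = √[(71-196)² + (105-242)² + (44-211)²]
d = √[15625 + 18769 + 27889]
d = √62283
d ≈ 249.57


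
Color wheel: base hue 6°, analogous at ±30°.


Base hue: 6°
Left analog: (6 - 30) mod 360 = 336°
Right analog: (6 + 30) mod 360 = 36°
Analogous hues = 336° and 36°


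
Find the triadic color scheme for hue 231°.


Triadic: equally spaced at 120° intervals
H1 = 231°
H2 = (231 + 120) mod 360 = 351°
H3 = (231 + 240) mod 360 = 111°
Triadic = 231°, 351°, 111°


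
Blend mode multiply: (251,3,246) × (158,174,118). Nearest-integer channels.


Multiply: C = A×B/255, rounded to nearest integer
R: 251×158/255 = 39658/255 ≈ 155.522 → 156
G: 3×174/255 = 522/255 ≈ 2.047 → 2
B: 246×118/255 = 29028/255 ≈ 113.835 → 114
= RGB(156, 2, 114)


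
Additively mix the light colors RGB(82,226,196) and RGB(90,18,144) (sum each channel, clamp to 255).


Additive: each channel = min(255, C₁+C₂)
R: 82+90 = 172 → 172
G: 226+18 = 244 → 244
B: 196+144 = 340 → 255
= RGB(172, 244, 255)


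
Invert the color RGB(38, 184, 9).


Invert: (255-R, 255-G, 255-B)
R: 255-38 = 217
G: 255-184 = 71
B: 255-9 = 246
= RGB(217, 71, 246)


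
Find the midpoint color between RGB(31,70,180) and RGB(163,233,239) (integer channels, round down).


Midpoint: each channel = ⌊(C₁+C₂)/2⌋
R: ⌊(31+163)/2⌋ = 97
G: ⌊(70+233)/2⌋ = 151
B: ⌊(180+239)/2⌋ = 209
= RGB(97, 151, 209)


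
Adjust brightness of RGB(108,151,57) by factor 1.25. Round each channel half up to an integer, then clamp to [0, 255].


Multiply each channel by 1.25, round half up, clamp to [0, 255]
R: 108×1.25 = 135
G: 151×1.25 = 188.75 → round → 189
B: 57×1.25 = 71.25 → round → 71
= RGB(135, 189, 71)


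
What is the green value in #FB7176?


Color: #FB7176
R = FB = 251
G = 71 = 113
B = 76 = 118
Green = 113


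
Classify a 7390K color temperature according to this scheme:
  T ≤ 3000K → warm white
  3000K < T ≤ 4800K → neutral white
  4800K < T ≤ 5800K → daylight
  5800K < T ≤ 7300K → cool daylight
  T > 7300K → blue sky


Temperature: 7390K
7390K > 7300K → blue sky
Classification: blue sky


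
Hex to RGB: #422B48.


42 → 66 (R)
2B → 43 (G)
48 → 72 (B)
= RGB(66, 43, 72)


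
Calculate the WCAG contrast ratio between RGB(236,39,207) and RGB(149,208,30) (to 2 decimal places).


Linearize each sRGB channel c=v/255: c/12.92 if c ≤ 0.04045 else ((c+0.055)/1.055)^2.4
L = 0.2126×R_lin + 0.7152×G_lin + 0.0722×B_lin
Color 1 (236,39,207):
  R=236: 236/255≈0.9255 > 0.04045 → ((0.9255+0.055)/1.055)^2.4 ≈ 0.83880
  G=39: 39/255≈0.1529 > 0.04045 → ((0.1529+0.055)/1.055)^2.4 ≈ 0.02029
  B=207: 207/255≈0.8118 > 0.04045 → ((0.8118+0.055)/1.055)^2.4 ≈ 0.62396
  L1 = 0.2126×0.83880 + 0.7152×0.02029 + 0.0722×0.62396 ≈ 0.23789
Color 2 (149,208,30):
  R=149: 149/255≈0.5843 > 0.04045 → ((0.5843+0.055)/1.055)^2.4 ≈ 0.30054
  G=208: 208/255≈0.8157 > 0.04045 → ((0.8157+0.055)/1.055)^2.4 ≈ 0.63076
  B=30: 30/255≈0.1176 > 0.04045 → ((0.1176+0.055)/1.055)^2.4 ≈ 0.01298
  L2 = 0.2126×0.30054 + 0.7152×0.63076 + 0.0722×0.01298 ≈ 0.51595
Lighter = 0.51595, Darker = 0.23789
Ratio = (L_lighter + 0.05) / (L_darker + 0.05)
Ratio = (0.51595 + 0.05) / (0.23789 + 0.05) = 0.56595 / 0.28789 ≈ 1.9659
Ratio ≈ 1.97:1


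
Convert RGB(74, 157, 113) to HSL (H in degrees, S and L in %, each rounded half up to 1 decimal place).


Normalize: R'=74/255≈0.2902, G'=157/255≈0.6157, B'=113/255≈0.4431
Max=157/255, Min=74/255, Δ=Max-Min=83/255
L = (Max+Min)/2 = (157+74)/510 = 231/510 = 0.45294… → L = 45.3%
L ≤ 0.5 → S = Δ/(Max+Min) = 83/(157+74) = 83/231 = 0.35930… → S = 35.9%
(the 1/255 factors cancel in S and H, so raw channel differences can be used)
Max is G' → H = 60 × ((B-R)/Δ + 2) = 60 × ((113-74)/83 + 2)
  39/83 + 2 = 0.4698… + 2 = 2.4698…
  H = 60 × 2.4698… = 148.192…° → H = 148.2°
= HSL(148.2°, 35.9%, 45.3%)


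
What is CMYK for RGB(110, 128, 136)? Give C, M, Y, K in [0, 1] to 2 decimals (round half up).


R'=110/255≈0.4314, G'=128/255≈0.5020, B'=136/255≈0.5333
K = 1 - max(R',G',B') = 1 - 136/255 = 119/255 = 0.46666… → 0.47
(1-R'-K)/(1-K) simplifies to (max-R)/max with max = 136:
C = (136-110)/136 = 26/136 = 0.19117… → 0.19
M = (136-128)/136 = 8/136 = 0.05882… → 0.06
Y = (136-136)/136 = 0/136 = 0 → 0.00
= CMYK(0.19, 0.06, 0.00, 0.47)


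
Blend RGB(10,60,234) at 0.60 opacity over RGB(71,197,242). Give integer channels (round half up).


C = α×F + (1-α)×B, with 1-α = 0.40
R: 0.60×10 + 0.40×71 = 6.00 + 28.40 = 34.40 → 34
G: 0.60×60 + 0.40×197 = 36.00 + 78.80 = 114.80 → 115
B: 0.60×234 + 0.40×242 = 140.40 + 96.80 = 237.20 → 237
= RGB(34, 115, 237)


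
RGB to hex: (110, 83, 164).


R = 110 → 6E (hex)
G = 83 → 53 (hex)
B = 164 → A4 (hex)
Hex = #6E53A4


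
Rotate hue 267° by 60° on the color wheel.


New hue = (H + rotation) mod 360
New hue = (267 + 60) mod 360
= 327 mod 360
= 327°


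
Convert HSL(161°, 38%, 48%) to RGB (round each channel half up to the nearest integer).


H=161°, S=0.38, L=0.48
C = (1-|2L-1|)×S = (1-|-0.04|)×0.38 = 0.3648
H' = H/60 = 161/60 ≈ 2.6833; X = C×(1-|H' mod 2 - 1|) = 0.24928
m = L - C/2 = 0.48 - 0.1824 = 0.2976
Sector ⌊H'⌋ = 2 → (R',G',B') = (0.0, 0.3648, 0.24928)
RGB = ((R'+m)×255, (G'+m)×255, (B'+m)×255) = (75.888, 168.912, 139.4544)
Round half up → RGB(76, 169, 139)


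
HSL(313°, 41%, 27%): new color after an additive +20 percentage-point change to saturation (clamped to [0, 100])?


Original S = 41%
Adjustment = +20 percentage points
New S = 41 + (20) = 61
Clamp to [0, 100] → 61
= HSL(313°, 61%, 27%)


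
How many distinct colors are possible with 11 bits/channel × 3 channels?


Total bits = 11 bits/channel × 3 channels = 33 bits
Distinct colors = 2^33
= 8,589,934,592 colors


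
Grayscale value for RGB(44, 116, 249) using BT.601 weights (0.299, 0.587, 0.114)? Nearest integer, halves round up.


Gray = 0.299×R + 0.587×G + 0.114×B
Gray = 0.299×44 + 0.587×116 + 0.114×249
Gray = 13.156 + 68.092 + 28.386
Gray = 109.634 → round half up → 110
Gray = 110


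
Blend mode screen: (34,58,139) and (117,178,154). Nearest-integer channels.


Screen: C = 255 - (255-A)×(255-B)/255, rounded to nearest integer
R: 255 - (255-34)×(255-117)/255 = 255 - 30498/255 ≈ 255 - 119.600 = 135.400 → 135
G: 255 - (255-58)×(255-178)/255 = 255 - 15169/255 ≈ 255 - 59.486 = 195.514 → 196
B: 255 - (255-139)×(255-154)/255 = 255 - 11716/255 ≈ 255 - 45.945 = 209.055 → 209
= RGB(135, 196, 209)


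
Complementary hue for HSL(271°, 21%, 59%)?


Complement = opposite side of color wheel = hue + 180°
H' = (271 + 180) mod 360 = 91°
S and L unchanged.
= HSL(91°, 21%, 59%)


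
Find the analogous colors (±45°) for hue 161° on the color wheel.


Base hue: 161°
Left analog: (161 - 45) mod 360 = 116°
Right analog: (161 + 45) mod 360 = 206°
Analogous hues = 116° and 206°


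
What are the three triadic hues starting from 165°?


Triadic: equally spaced at 120° intervals
H1 = 165°
H2 = (165 + 120) mod 360 = 285°
H3 = (165 + 240) mod 360 = 45°
Triadic = 165°, 285°, 45°


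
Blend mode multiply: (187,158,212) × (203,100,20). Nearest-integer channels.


Multiply: C = A×B/255, rounded to nearest integer
R: 187×203/255 = 37961/255 ≈ 148.867 → 149
G: 158×100/255 = 15800/255 ≈ 61.961 → 62
B: 212×20/255 = 4240/255 ≈ 16.627 → 17
= RGB(149, 62, 17)


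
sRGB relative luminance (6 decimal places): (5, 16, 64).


Linearize each channel (sRGB transfer function): c = v/255; c_lin = c/12.92 if c ≤ 0.04045, else ((c+0.055)/1.055)^2.4
  R: 5/255 ≈ 0.019608 ≤ 0.04045 → 0.019608/12.92 ≈ 0.001518
  G: 16/255 ≈ 0.062745 > 0.04045 → ((0.062745+0.055)/1.055)^2.4 ≈ 0.005182
  B: 64/255 ≈ 0.250980 > 0.04045 → ((0.250980+0.055)/1.055)^2.4 ≈ 0.051269
R_lin = 0.001518, G_lin = 0.005182, B_lin = 0.051269
L = 0.2126×R + 0.7152×G + 0.0722×B
L = 0.2126×0.001518 + 0.7152×0.005182 + 0.0722×0.051269
L ≈ 0.007730


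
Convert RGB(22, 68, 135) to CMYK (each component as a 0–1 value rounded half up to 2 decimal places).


R'=22/255≈0.0863, G'=68/255≈0.2667, B'=135/255≈0.5294
K = 1 - max(R',G',B') = 1 - 135/255 = 120/255 = 0.47058… → 0.47
(1-R'-K)/(1-K) simplifies to (max-R)/max with max = 135:
C = (135-22)/135 = 113/135 = 0.83703… → 0.84
M = (135-68)/135 = 67/135 = 0.49629… → 0.50
Y = (135-135)/135 = 0/135 = 0 → 0.00
= CMYK(0.84, 0.50, 0.00, 0.47)


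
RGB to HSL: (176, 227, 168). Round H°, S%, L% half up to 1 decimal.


Normalize: R'=176/255≈0.6902, G'=227/255≈0.8902, B'=168/255≈0.6588
Max=227/255, Min=168/255, Δ=Max-Min=59/255
L = (Max+Min)/2 = (227+168)/510 = 395/510 = 0.77450… → L = 77.5%
L > 0.5 → S = Δ/(2-Max-Min) = 59/(510-227-168) = 59/115 = 0.51304… → S = 51.3%
(the 1/255 factors cancel in S and H, so raw channel differences can be used)
Max is G' → H = 60 × ((B-R)/Δ + 2) = 60 × ((168-176)/59 + 2)
  -8/59 + 2 = -0.1355… + 2 = 1.8644…
  H = 60 × 1.8644… = 111.864…° → H = 111.9°
= HSL(111.9°, 51.3%, 77.5%)


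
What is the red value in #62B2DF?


Color: #62B2DF
R = 62 = 98
G = B2 = 178
B = DF = 223
Red = 98


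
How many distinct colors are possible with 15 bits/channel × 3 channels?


Total bits = 15 bits/channel × 3 channels = 45 bits
Distinct colors = 2^45
= 35,184,372,088,832 colors


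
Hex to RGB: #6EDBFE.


6E → 110 (R)
DB → 219 (G)
FE → 254 (B)
= RGB(110, 219, 254)


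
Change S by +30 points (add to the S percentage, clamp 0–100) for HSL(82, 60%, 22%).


Original S = 60%
Adjustment = +30 percentage points
New S = 60 + (30) = 90
Clamp to [0, 100] → 90
= HSL(82°, 90%, 22%)


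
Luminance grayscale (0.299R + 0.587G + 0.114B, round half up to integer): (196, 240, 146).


Gray = 0.299×R + 0.587×G + 0.114×B
Gray = 0.299×196 + 0.587×240 + 0.114×146
Gray = 58.604 + 140.880 + 16.644
Gray = 216.128 → round half up → 216
Gray = 216


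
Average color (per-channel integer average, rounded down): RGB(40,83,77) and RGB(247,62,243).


Midpoint: each channel = ⌊(C₁+C₂)/2⌋
R: ⌊(40+247)/2⌋ = 143
G: ⌊(83+62)/2⌋ = 72
B: ⌊(77+243)/2⌋ = 160
= RGB(143, 72, 160)


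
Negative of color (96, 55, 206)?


Invert: (255-R, 255-G, 255-B)
R: 255-96 = 159
G: 255-55 = 200
B: 255-206 = 49
= RGB(159, 200, 49)


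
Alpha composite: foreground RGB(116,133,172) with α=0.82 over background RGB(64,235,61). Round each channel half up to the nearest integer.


C = α×F + (1-α)×B, with 1-α = 0.18
R: 0.82×116 + 0.18×64 = 95.12 + 11.52 = 106.64 → 107
G: 0.82×133 + 0.18×235 = 109.06 + 42.30 = 151.36 → 151
B: 0.82×172 + 0.18×61 = 141.04 + 10.98 = 152.02 → 152
= RGB(107, 151, 152)


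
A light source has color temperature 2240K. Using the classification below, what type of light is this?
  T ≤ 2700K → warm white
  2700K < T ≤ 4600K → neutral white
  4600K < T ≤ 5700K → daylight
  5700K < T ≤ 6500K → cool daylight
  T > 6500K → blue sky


Temperature: 2240K
2240K ≤ 2700K → warm white
Classification: warm white


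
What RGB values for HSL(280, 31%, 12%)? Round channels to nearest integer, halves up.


H=280°, S=0.31, L=0.12
C = (1-|2L-1|)×S = (1-|-0.76|)×0.31 = 0.0744
H' = H/60 = 280/60 ≈ 4.6667; X = C×(1-|H' mod 2 - 1|) = 0.0496
m = L - C/2 = 0.12 - 0.0372 = 0.0828
Sector ⌊H'⌋ = 4 → (R',G',B') = (0.0496, 0.0, 0.0744)
RGB = ((R'+m)×255, (G'+m)×255, (B'+m)×255) = (33.762, 21.114, 40.086)
Round half up → RGB(34, 21, 40)


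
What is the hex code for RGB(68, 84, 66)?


R = 68 → 44 (hex)
G = 84 → 54 (hex)
B = 66 → 42 (hex)
Hex = #445442


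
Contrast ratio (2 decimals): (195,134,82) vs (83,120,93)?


Linearize each sRGB channel c=v/255: c/12.92 if c ≤ 0.04045 else ((c+0.055)/1.055)^2.4
L = 0.2126×R_lin + 0.7152×G_lin + 0.0722×B_lin
Color 1 (195,134,82):
  R=195: 195/255≈0.7647 > 0.04045 → ((0.7647+0.055)/1.055)^2.4 ≈ 0.54572
  G=134: 134/255≈0.5255 > 0.04045 → ((0.5255+0.055)/1.055)^2.4 ≈ 0.23840
  B=82: 82/255≈0.3216 > 0.04045 → ((0.3216+0.055)/1.055)^2.4 ≈ 0.08438
  L1 = 0.2126×0.54572 + 0.7152×0.23840 + 0.0722×0.08438 ≈ 0.29261
Color 2 (83,120,93):
  R=83: 83/255≈0.3255 > 0.04045 → ((0.3255+0.055)/1.055)^2.4 ≈ 0.08650
  G=120: 120/255≈0.4706 > 0.04045 → ((0.4706+0.055)/1.055)^2.4 ≈ 0.18782
  B=93: 93/255≈0.3647 > 0.04045 → ((0.3647+0.055)/1.055)^2.4 ≈ 0.10946
  L2 = 0.2126×0.08650 + 0.7152×0.18782 + 0.0722×0.10946 ≈ 0.16062
Lighter = 0.29261, Darker = 0.16062
Ratio = (L_lighter + 0.05) / (L_darker + 0.05)
Ratio = (0.29261 + 0.05) / (0.16062 + 0.05) = 0.34261 / 0.21062 ≈ 1.6267
Ratio ≈ 1.63:1


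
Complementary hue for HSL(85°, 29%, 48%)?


Complement = opposite side of color wheel = hue + 180°
H' = (85 + 180) mod 360 = 265°
S and L unchanged.
= HSL(265°, 29%, 48%)


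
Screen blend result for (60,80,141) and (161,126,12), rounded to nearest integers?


Screen: C = 255 - (255-A)×(255-B)/255, rounded to nearest integer
R: 255 - (255-60)×(255-161)/255 = 255 - 18330/255 ≈ 255 - 71.882 = 183.118 → 183
G: 255 - (255-80)×(255-126)/255 = 255 - 22575/255 ≈ 255 - 88.529 = 166.471 → 166
B: 255 - (255-141)×(255-12)/255 = 255 - 27702/255 ≈ 255 - 108.635 = 146.365 → 146
= RGB(183, 166, 146)


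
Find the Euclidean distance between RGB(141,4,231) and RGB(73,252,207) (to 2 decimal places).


d = √[(R₁-R₂)² + (G₁-G₂)² + (B₁-B₂)²]
d = √[(141-73)² + (4-252)² + (231-207)²]
d = √[4624 + 61504 + 576]
d = √66704
d ≈ 258.27


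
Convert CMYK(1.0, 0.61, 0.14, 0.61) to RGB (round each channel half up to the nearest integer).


R = 255 × (1-C) × (1-K) = 255 × 0.00 × 0.39 = 0
G = 255 × (1-M) × (1-K) = 255 × 0.39 × 0.39 = 38.7855 → 39
B = 255 × (1-Y) × (1-K) = 255 × 0.86 × 0.39 = 85.527 → 86
= RGB(0, 39, 86)


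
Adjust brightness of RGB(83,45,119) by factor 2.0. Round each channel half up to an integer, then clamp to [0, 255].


Multiply each channel by 2.0, round half up, clamp to [0, 255]
R: 83×2.0 = 166
G: 45×2.0 = 90
B: 119×2.0 = 238
= RGB(166, 90, 238)


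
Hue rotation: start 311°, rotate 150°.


New hue = (H + rotation) mod 360
New hue = (311 + 150) mod 360
= 461 mod 360
= 101°


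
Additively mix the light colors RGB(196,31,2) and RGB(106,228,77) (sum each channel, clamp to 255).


Additive: each channel = min(255, C₁+C₂)
R: 196+106 = 302 → 255
G: 31+228 = 259 → 255
B: 2+77 = 79 → 79
= RGB(255, 255, 79)


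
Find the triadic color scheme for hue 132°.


Triadic: equally spaced at 120° intervals
H1 = 132°
H2 = (132 + 120) mod 360 = 252°
H3 = (132 + 240) mod 360 = 12°
Triadic = 132°, 252°, 12°


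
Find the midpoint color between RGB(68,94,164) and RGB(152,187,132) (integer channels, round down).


Midpoint: each channel = ⌊(C₁+C₂)/2⌋
R: ⌊(68+152)/2⌋ = 110
G: ⌊(94+187)/2⌋ = 140
B: ⌊(164+132)/2⌋ = 148
= RGB(110, 140, 148)


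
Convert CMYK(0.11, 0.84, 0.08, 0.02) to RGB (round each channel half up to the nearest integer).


R = 255 × (1-C) × (1-K) = 255 × 0.89 × 0.98 = 222.411 → 222
G = 255 × (1-M) × (1-K) = 255 × 0.16 × 0.98 = 39.984 → 40
B = 255 × (1-Y) × (1-K) = 255 × 0.92 × 0.98 = 229.908 → 230
= RGB(222, 40, 230)


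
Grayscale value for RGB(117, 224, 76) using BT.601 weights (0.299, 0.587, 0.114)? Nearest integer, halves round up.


Gray = 0.299×R + 0.587×G + 0.114×B
Gray = 0.299×117 + 0.587×224 + 0.114×76
Gray = 34.983 + 131.488 + 8.664
Gray = 175.135 → round half up → 175
Gray = 175


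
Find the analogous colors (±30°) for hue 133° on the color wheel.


Base hue: 133°
Left analog: (133 - 30) mod 360 = 103°
Right analog: (133 + 30) mod 360 = 163°
Analogous hues = 103° and 163°


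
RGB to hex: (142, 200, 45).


R = 142 → 8E (hex)
G = 200 → C8 (hex)
B = 45 → 2D (hex)
Hex = #8EC82D


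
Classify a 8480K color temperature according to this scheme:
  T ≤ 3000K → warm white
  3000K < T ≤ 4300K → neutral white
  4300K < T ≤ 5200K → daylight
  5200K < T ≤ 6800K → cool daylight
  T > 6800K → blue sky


Temperature: 8480K
8480K > 6800K → blue sky
Classification: blue sky


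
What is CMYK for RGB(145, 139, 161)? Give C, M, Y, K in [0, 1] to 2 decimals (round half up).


R'=145/255≈0.5686, G'=139/255≈0.5451, B'=161/255≈0.6314
K = 1 - max(R',G',B') = 1 - 161/255 = 94/255 = 0.36862… → 0.37
(1-R'-K)/(1-K) simplifies to (max-R)/max with max = 161:
C = (161-145)/161 = 16/161 = 0.09937… → 0.10
M = (161-139)/161 = 22/161 = 0.13664… → 0.14
Y = (161-161)/161 = 0/161 = 0 → 0.00
= CMYK(0.10, 0.14, 0.00, 0.37)
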